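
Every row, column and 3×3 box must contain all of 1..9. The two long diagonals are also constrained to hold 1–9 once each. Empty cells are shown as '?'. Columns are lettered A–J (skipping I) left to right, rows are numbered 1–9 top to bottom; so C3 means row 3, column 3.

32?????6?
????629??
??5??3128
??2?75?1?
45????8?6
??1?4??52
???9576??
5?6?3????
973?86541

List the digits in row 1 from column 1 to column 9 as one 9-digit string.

329518467

E3 = 9: row 3 has {1,2,3,5,8}; col 5 has {3,4,5,6,7,8}; box has {2,3,6} → only 9 remains.
D4 = 8: row 4 has {1,2,5,7}; col 4 has {9}; box has {4,5,7}; main diagonal has {1,3,5,6} → only 8 remains.
E5 = 2: row 5 has {4,5,6,8}; col 5 has {3,4,5,6,7,8,9}; box has {4,5,7,8}; main diagonal has {1,3,5,6,8}; anti-diagonal has {1,5,9} → only 2 remains.
F6 = 9: row 6 has {1,2,4,5}; col 6 has {2,3,5,6,7}; box has {2,4,5,7,8}; main diagonal has {1,2,3,5,6,8} → only 9 remains.
J7 = 3: row 7 has {5,6,7,9}; col 9 has {1,2,6,8}; box has {1,4,5,6} → only 3 remains.
H8 = 7: row 8 has {3,5,6}; col 8 has {1,2,4,5,6}; box has {1,3,4,5,6}; main diagonal has {1,2,3,5,6,8,9} → only 7 remains.
J8 = 9: row 8 has {3,5,6,7}; col 9 has {1,2,3,6,8}; box has {1,3,4,5,6,7} → only 9 remains.
D9 = 2: row 9 has {1,3,4,5,6,7,8,9}; col 4 has {8,9}; box has {3,5,6,7,8,9} → only 2 remains.
E1 = 1: row 1 has {2,3,6}; col 5 has {2,3,4,5,6,7,8,9}; box has {2,3,6,9} → only 1 remains.
B2 = 4: row 2 has {2,6,9}; col 2 has {2,5,7}; box has {2,3,5}; main diagonal has {1,2,3,5,6,7,8,9} → only 4 remains.
H2 = 3: row 2 has {2,4,6,9}; col 8 has {1,2,4,5,6,7}; box has {1,2,6,8,9}; anti-diagonal has {1,2,5,9} → only 3 remains.
B3 = 6: row 3 has {1,2,3,5,8,9}; col 2 has {2,4,5,7}; box has {2,3,4,5} → only 6 remains.
A4 = 6: row 4 has {1,2,5,7,8}; col 1 has {3,4,5,9}; box has {1,2,4,5} → only 6 remains.
J4 = 4: row 4 has {1,2,5,6,7,8}; col 9 has {1,2,3,6,8,9}; box has {1,2,5,6,8} → only 4 remains.
F5 = 1: row 5 has {2,4,5,6,8}; col 6 has {2,3,5,6,7,9}; box has {2,4,5,7,8,9} → only 1 remains.
H5 = 9: row 5 has {1,2,4,5,6,8}; col 8 has {1,2,3,4,5,6,7}; box has {1,2,4,5,6,8} → only 9 remains.
D6 = 6: row 6 has {1,2,4,5,9}; col 4 has {2,8,9}; box has {1,2,4,5,7,8,9}; anti-diagonal has {1,2,3,5,9} → only 6 remains.
H7 = 8: row 7 has {3,5,6,7,9}; col 8 has {1,2,3,4,5,6,7,9}; box has {1,3,4,5,6,7,9} → only 8 remains.
B8 = 8: row 8 has {3,5,6,7,9}; col 2 has {2,4,5,6,7}; box has {3,5,6,7,9}; anti-diagonal has {1,2,3,5,6,9} → only 8 remains.
F8 = 4: row 8 has {3,5,6,7,8,9}; col 6 has {1,2,3,5,6,7,9}; box has {2,3,5,6,7,8,9} → only 4 remains.
G8 = 2: row 8 has {3,4,5,6,7,8,9}; col 7 has {1,5,6,8,9}; box has {1,3,4,5,6,7,8,9} → only 2 remains.
F1 = 8: row 1 has {1,2,3,6}; col 6 has {1,2,3,4,5,6,7,9}; box has {1,2,3,6,9} → only 8 remains.
J1 = 7: row 1 has {1,2,3,6,8}; col 9 has {1,2,3,4,6,8,9}; box has {1,2,3,6,8,9}; anti-diagonal has {1,2,3,5,6,8,9} → only 7 remains.
J2 = 5: row 2 has {2,3,4,6,9}; col 9 has {1,2,3,4,6,7,8,9}; box has {1,2,3,6,7,8,9} → only 5 remains.
A3 = 7: row 3 has {1,2,3,5,6,8,9}; col 1 has {3,4,5,6,9}; box has {2,3,4,5,6} → only 7 remains.
D3 = 4: row 3 has {1,2,3,5,6,7,8,9}; col 4 has {2,6,8,9}; box has {1,2,3,6,8,9} → only 4 remains.
G4 = 3: row 4 has {1,2,4,5,6,7,8}; col 7 has {1,2,5,6,8,9}; box has {1,2,4,5,6,8,9} → only 3 remains.
C5 = 7: row 5 has {1,2,4,5,6,8,9}; col 3 has {1,2,3,5,6}; box has {1,2,4,5,6} → only 7 remains.
D5 = 3: row 5 has {1,2,4,5,6,7,8,9}; col 4 has {2,4,6,8,9}; box has {1,2,4,5,6,7,8,9} → only 3 remains.
A6 = 8: row 6 has {1,2,4,5,6,9}; col 1 has {3,4,5,6,7,9}; box has {1,2,4,5,6,7} → only 8 remains.
B6 = 3: row 6 has {1,2,4,5,6,8,9}; col 2 has {2,4,5,6,7,8}; box has {1,2,4,5,6,7,8} → only 3 remains.
G6 = 7: row 6 has {1,2,3,4,5,6,8,9}; col 7 has {1,2,3,5,6,8,9}; box has {1,2,3,4,5,6,8,9} → only 7 remains.
B7 = 1: row 7 has {3,5,6,7,8,9}; col 2 has {2,3,4,5,6,7,8}; box has {3,5,6,7,8,9} → only 1 remains.
C7 = 4: row 7 has {1,3,5,6,7,8,9}; col 3 has {1,2,3,5,6,7}; box has {1,3,5,6,7,8,9}; anti-diagonal has {1,2,3,5,6,7,8,9} → only 4 remains.
D8 = 1: row 8 has {2,3,4,5,6,7,8,9}; col 4 has {2,3,4,6,8,9}; box has {2,3,4,5,6,7,8,9} → only 1 remains.
C1 = 9: row 1 has {1,2,3,6,7,8}; col 3 has {1,2,3,4,5,6,7}; box has {2,3,4,5,6,7} → only 9 remains.
D1 = 5: row 1 has {1,2,3,6,7,8,9}; col 4 has {1,2,3,4,6,8,9}; box has {1,2,3,4,6,8,9} → only 5 remains.
G1 = 4: row 1 has {1,2,3,5,6,7,8,9}; col 7 has {1,2,3,5,6,7,8,9}; box has {1,2,3,5,6,7,8,9} → only 4 remains.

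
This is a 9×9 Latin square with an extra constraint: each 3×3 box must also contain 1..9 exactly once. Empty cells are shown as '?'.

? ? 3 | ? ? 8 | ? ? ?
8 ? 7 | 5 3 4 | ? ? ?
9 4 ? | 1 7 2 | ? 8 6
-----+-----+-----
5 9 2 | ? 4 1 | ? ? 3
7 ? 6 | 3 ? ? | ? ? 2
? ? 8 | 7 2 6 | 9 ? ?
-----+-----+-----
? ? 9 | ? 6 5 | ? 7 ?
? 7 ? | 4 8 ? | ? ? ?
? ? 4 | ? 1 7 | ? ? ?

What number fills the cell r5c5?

r1c5 = 9 (sole candidate).
r3c3 = 5 (sole candidate).
r3c7 = 3 (sole candidate).
r4c4 = 8 (sole candidate).
r4c8 = 6 (sole candidate).
r5c2 = 1 (sole candidate).
r5c5 = 5: row 5 has {1,2,3,6,7}; col 5 has {1,2,3,4,6,7,8,9}; box has {1,2,3,4,6,7,8} → only 5 remains.

5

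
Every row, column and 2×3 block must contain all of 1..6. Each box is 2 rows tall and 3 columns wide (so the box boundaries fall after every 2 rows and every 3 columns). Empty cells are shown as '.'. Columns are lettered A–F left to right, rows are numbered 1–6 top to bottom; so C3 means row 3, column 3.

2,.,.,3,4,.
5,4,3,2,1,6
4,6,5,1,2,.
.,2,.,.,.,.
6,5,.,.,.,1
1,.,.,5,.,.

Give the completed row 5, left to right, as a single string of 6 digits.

B1 = 1: row 1 has {2,3,4}; col 2 has {2,4,5,6}; box has {2,3,4,5} → only 1 remains.
C1 = 6: row 1 has {1,2,3,4}; col 3 has {3,5}; box has {1,2,3,4,5} → only 6 remains.
F1 = 5: row 1 has {1,2,3,4,6}; col 6 has {1,6}; box has {1,2,3,4,6} → only 5 remains.
F3 = 3: row 3 has {1,2,4,5,6}; col 6 has {1,5,6}; box has {1,2} → only 3 remains.
A4 = 3: row 4 has {2}; col 1 has {1,2,4,5,6}; box has {2,4,5,6} → only 3 remains.
C4 = 1: row 4 has {2,3}; col 3 has {3,5,6}; box has {2,3,4,5,6} → only 1 remains.
F4 = 4: row 4 has {1,2,3}; col 6 has {1,3,5,6}; box has {1,2,3} → only 4 remains.
D5 = 4: row 5 has {1,5,6}; col 4 has {1,2,3,5}; box has {1,5} → only 4 remains.
E5 = 3: row 5 has {1,4,5,6}; col 5 has {1,2,4}; box has {1,4,5} → only 3 remains.
B6 = 3: row 6 has {1,5}; col 2 has {1,2,4,5,6}; box has {1,5,6} → only 3 remains.
E6 = 6: row 6 has {1,3,5}; col 5 has {1,2,3,4}; box has {1,3,4,5} → only 6 remains.
F6 = 2: row 6 has {1,3,5,6}; col 6 has {1,3,4,5,6}; box has {1,3,4,5,6} → only 2 remains.
D4 = 6: row 4 has {1,2,3,4}; col 4 has {1,2,3,4,5}; box has {1,2,3,4} → only 6 remains.
E4 = 5: row 4 has {1,2,3,4,6}; col 5 has {1,2,3,4,6}; box has {1,2,3,4,6} → only 5 remains.
C5 = 2: row 5 has {1,3,4,5,6}; col 3 has {1,3,5,6}; box has {1,3,5,6} → only 2 remains.

652431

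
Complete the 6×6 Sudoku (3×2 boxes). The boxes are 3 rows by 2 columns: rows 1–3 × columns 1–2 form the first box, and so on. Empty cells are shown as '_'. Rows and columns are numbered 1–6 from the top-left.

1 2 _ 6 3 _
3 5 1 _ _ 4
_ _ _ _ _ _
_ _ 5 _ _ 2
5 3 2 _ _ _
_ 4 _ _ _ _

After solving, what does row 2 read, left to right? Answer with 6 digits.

r1c3 = 4: row 1 has {1,2,3,6}; col 3 has {1,2,5}; box has {1,6} → only 4 remains.
r1c6 = 5: row 1 has {1,2,3,4,6}; col 6 has {2,4}; box has {3,4} → only 5 remains.
r2c4 = 2: row 2 has {1,3,4,5}; col 4 has {6}; box has {1,4,6} → only 2 remains.
r2c5 = 6: row 2 has {1,2,3,4,5}; col 5 has {3}; box has {3,4,5} → only 6 remains.

351264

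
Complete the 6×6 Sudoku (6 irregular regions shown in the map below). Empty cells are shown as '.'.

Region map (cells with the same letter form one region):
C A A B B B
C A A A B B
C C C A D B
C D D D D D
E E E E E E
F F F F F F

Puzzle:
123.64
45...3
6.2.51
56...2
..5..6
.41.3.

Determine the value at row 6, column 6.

5

row 1, column 4 = 5: row 1 has {1,2,3,4,6}; col 4 has {}; region has {1,3,4,6} → only 5 remains.
row 2, column 3 = 6: row 2 has {3,4,5}; col 3 has {1,2,3,5}; region has {2,3,5} → only 6 remains.
row 2, column 4 = 1: row 2 has {3,4,5,6}; col 4 has {5}; region has {2,3,5,6} → only 1 remains.
row 2, column 5 = 2: row 2 has {1,3,4,5,6}; col 5 has {3,5,6}; region has {1,3,4,5,6} → only 2 remains.
row 3, column 2 = 3: row 3 has {1,2,5,6}; col 2 has {2,4,5,6}; region has {1,2,4,5,6} → only 3 remains.
row 3, column 4 = 4: row 3 has {1,2,3,5,6}; col 4 has {1,5}; region has {1,2,3,5,6} → only 4 remains.
row 4, column 3 = 4: row 4 has {2,5,6}; col 3 has {1,2,3,5,6}; region has {2,5,6} → only 4 remains.
row 4, column 4 = 3: row 4 has {2,4,5,6}; col 4 has {1,4,5}; region has {2,4,5,6} → only 3 remains.
row 4, column 5 = 1: row 4 has {2,3,4,5,6}; col 5 has {2,3,5,6}; region has {2,3,4,5,6} → only 1 remains.
row 5, column 2 = 1: row 5 has {5,6}; col 2 has {2,3,4,5,6}; region has {5,6} → only 1 remains.
row 5, column 4 = 2: row 5 has {1,5,6}; col 4 has {1,3,4,5}; region has {1,5,6} → only 2 remains.
row 5, column 5 = 4: row 5 has {1,2,5,6}; col 5 has {1,2,3,5,6}; region has {1,2,5,6} → only 4 remains.
row 6, column 1 = 2: row 6 has {1,3,4}; col 1 has {1,4,5,6}; region has {1,3,4} → only 2 remains.
row 6, column 4 = 6: row 6 has {1,2,3,4}; col 4 has {1,2,3,4,5}; region has {1,2,3,4} → only 6 remains.
row 6, column 6 = 5: row 6 has {1,2,3,4,6}; col 6 has {1,2,3,4,6}; region has {1,2,3,4,6} → only 5 remains.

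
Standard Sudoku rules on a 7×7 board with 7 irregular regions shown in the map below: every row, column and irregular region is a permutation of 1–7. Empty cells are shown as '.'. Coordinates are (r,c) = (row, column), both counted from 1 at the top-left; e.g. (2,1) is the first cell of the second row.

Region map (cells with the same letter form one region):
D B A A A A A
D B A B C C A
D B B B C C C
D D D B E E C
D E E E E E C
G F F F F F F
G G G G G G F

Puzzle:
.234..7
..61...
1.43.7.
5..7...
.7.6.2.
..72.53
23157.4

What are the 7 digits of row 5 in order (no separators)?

(1,1) = 6: row 1 has {2,3,4,7}; col 1 has {1,2,5}; region has {1,5} → only 6 remains.
(1,6) = 1: row 1 has {2,3,4,6,7}; col 6 has {2,5,7}; region has {3,4,6,7} → only 1 remains.
(2,2) = 5: row 2 has {1,6}; col 2 has {2,3,7}; region has {1,2,3,4,7} → only 5 remains.
(2,7) = 2: row 2 has {1,5,6}; col 7 has {3,4,7}; region has {1,3,4,6,7} → only 2 remains.
(3,2) = 6: row 3 has {1,3,4,7}; col 2 has {2,3,5,7}; region has {1,2,3,4,5,7} → only 6 remains.
(3,7) = 5: row 3 has {1,3,4,6,7}; col 7 has {2,3,4,7}; region has {7} → only 5 remains.
(4,2) = 4: row 4 has {5,7}; col 2 has {2,3,5,6,7}; region has {1,5,6} → only 4 remains.
(4,3) = 2: row 4 has {4,5,7}; col 3 has {1,3,4,6,7}; region has {1,4,5,6} → only 2 remains.
(4,6) = 3: row 4 has {2,4,5,7}; col 6 has {1,2,5,7}; region has {2,6,7} → only 3 remains.
(5,1) = 3: row 5 has {2,6,7}; col 1 has {1,2,5,6}; region has {1,2,4,5,6} → only 3 remains.
(5,3) = 5: row 5 has {2,3,6,7}; col 3 has {1,2,3,4,6,7}; region has {2,3,6,7} → only 5 remains.
(5,7) = 1: row 5 has {2,3,5,6,7}; col 7 has {2,3,4,5,7}; region has {5,7} → only 1 remains.
(6,1) = 4: row 6 has {2,3,5,7}; col 1 has {1,2,3,5,6}; region has {1,2,3,5,7} → only 4 remains.
(6,2) = 1: row 6 has {2,3,4,5,7}; col 2 has {2,3,4,5,6,7}; region has {2,3,4,5,7} → only 1 remains.
(6,5) = 6: row 6 has {1,2,3,4,5,7}; col 5 has {7}; region has {1,2,3,4,5,7} → only 6 remains.
(7,6) = 6: row 7 has {1,2,3,4,5,7}; col 6 has {1,2,3,5,7}; region has {1,2,3,4,5,7} → only 6 remains.
(1,5) = 5: row 1 has {1,2,3,4,6,7}; col 5 has {6,7}; region has {1,2,3,4,6,7} → only 5 remains.
(2,1) = 7: row 2 has {1,2,5,6}; col 1 has {1,2,3,4,5,6}; region has {1,2,3,4,5,6} → only 7 remains.
(2,6) = 4: row 2 has {1,2,5,6,7}; col 6 has {1,2,3,5,6,7}; region has {1,5,7} → only 4 remains.
(3,5) = 2: row 3 has {1,3,4,5,6,7}; col 5 has {5,6,7}; region has {1,4,5,7} → only 2 remains.
(4,5) = 1: row 4 has {2,3,4,5,7}; col 5 has {2,5,6,7}; region has {2,3,5,6,7} → only 1 remains.
(4,7) = 6: row 4 has {1,2,3,4,5,7}; col 7 has {1,2,3,4,5,7}; region has {1,2,4,5,7} → only 6 remains.
(5,5) = 4: row 5 has {1,2,3,5,6,7}; col 5 has {1,2,5,6,7}; region has {1,2,3,5,6,7} → only 4 remains.

3756421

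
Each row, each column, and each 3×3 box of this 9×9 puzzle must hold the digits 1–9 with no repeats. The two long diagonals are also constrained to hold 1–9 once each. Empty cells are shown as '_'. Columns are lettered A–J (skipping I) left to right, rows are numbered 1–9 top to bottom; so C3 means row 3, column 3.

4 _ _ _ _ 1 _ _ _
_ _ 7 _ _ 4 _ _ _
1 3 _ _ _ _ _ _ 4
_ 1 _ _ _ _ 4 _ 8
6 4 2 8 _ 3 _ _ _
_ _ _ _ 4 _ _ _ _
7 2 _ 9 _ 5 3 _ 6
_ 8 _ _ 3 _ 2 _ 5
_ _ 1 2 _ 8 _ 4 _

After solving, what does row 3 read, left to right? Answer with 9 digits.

138526794

C7 = 4: row 7 has {2,3,5,6,7,9}; col 3 has {1,2,7}; box has {1,2,7,8}; anti-diagonal has {8} → only 4 remains.
E7 = 1: row 7 has {2,3,4,5,6,7,9}; col 5 has {3,4}; box has {2,3,5,8,9} → only 1 remains.
H7 = 8: row 7 has {1,2,3,4,5,6,7,9}; col 8 has {4}; box has {2,3,4,5,6} → only 8 remains.
A8 = 9: row 8 has {2,3,5,8}; col 1 has {1,4,6,7}; box has {1,2,4,7,8} → only 9 remains.
C8 = 6: row 8 has {2,3,5,8,9}; col 3 has {1,2,4,7}; box has {1,2,4,7,8,9} → only 6 remains.
F8 = 7: row 8 has {2,3,5,6,8,9}; col 6 has {1,3,4,5,8}; box has {1,2,3,5,8,9} → only 7 remains.
H8 = 1: row 8 has {2,3,5,6,7,8,9}; col 8 has {4,8}; box has {2,3,4,5,6,8}; main diagonal has {3,4} → only 1 remains.
B9 = 5: row 9 has {1,2,4,8}; col 2 has {1,2,3,4,8}; box has {1,2,4,6,7,8,9} → only 5 remains.
E9 = 6: row 9 has {1,2,4,5,8}; col 5 has {1,3,4}; box has {1,2,3,5,7,8,9} → only 6 remains.
D8 = 4: row 8 has {1,2,3,5,6,7,8,9}; col 4 has {2,8,9}; box has {1,2,3,5,6,7,8,9} → only 4 remains.
A9 = 3: row 9 has {1,2,4,5,6,8}; col 1 has {1,4,6,7,9}; box has {1,2,4,5,6,7,8,9}; anti-diagonal has {4,8} → only 3 remains.
A4 = 5: row 4 has {1,4,8}; col 1 has {1,3,4,6,7,9}; box has {1,2,4,6} → only 5 remains.
A6 = 8: row 6 has {4}; col 1 has {1,3,4,5,6,7,9}; box has {1,2,4,5,6} → only 8 remains.
A2 = 2: row 2 has {4,7}; col 1 has {1,3,4,5,6,7,8,9}; box has {1,3,4,7} → only 2 remains.
B6 = 7: in column 2, 7 can only go here (every other open cell in that column sees a 7).
D6 = 1: in column 4, 1 can only go here (every other open cell in that column sees a 1).
E5 = 5: in box 5, 5 can only go here (every other open cell in that box sees a 5).
C1 = 5: in column 3, 5 can only go here (every other open cell in that column sees a 5).
C3 = 8: in column 3, 8 can only go here (every other open cell in that column sees an 8).
F6 = 2: in main diagonal, 2 can only go here (every other open cell in that diagonal sees a 2).
H4 = 2: in row 4, 2 can only go here (every other open cell in that row sees a 2).
E3 = 2: in row 3, 2 can only go here (every other open cell in that row sees a 2).
J1 = 2: in row 1, 2 can only go here (every other open cell in that row sees a 2).
C4 = 3: in row 4, 3 can only go here (every other open cell in that row sees a 3).
C6 = 9: row 6 has {1,2,4,7,8}; col 3 has {1,2,3,4,5,6,7,8}; box has {1,2,3,4,5,6,7,8} → only 9 remains.
J6 = 3: row 6 has {1,2,4,7,8,9}; col 9 has {2,4,5,6,8}; box has {2,4,8} → only 3 remains.
D2 = 3: in row 2, 3 can only go here (every other open cell in that row sees a 3).
H1 = 3: in row 1, 3 can only go here (every other open cell in that row sees a 3).
G2 = 5: in row 2, 5 can only go here (every other open cell in that row sees a 5).
G6 = 6: row 6 has {1,2,3,4,7,8,9}; col 7 has {2,3,4,5}; box has {2,3,4,8} → only 6 remains.
H6 = 5: row 6 has {1,2,3,4,6,7,8,9}; col 8 has {1,2,3,4,8}; box has {2,3,4,6,8} → only 5 remains.
E2 = 8: in row 2, 8 can only go here (every other open cell in that row sees an 8).
J2 = 1: in row 2, 1 can only go here (every other open cell in that row sees a 1).
G1 = 8: in row 1, 8 can only go here (every other open cell in that row sees an 8).
D3 = 5: in row 3, 5 can only go here (every other open cell in that row sees a 5).
G5 = 1: in row 5, 1 can only go here (every other open cell in that row sees a 1).
G3 = 7: in anti-diagonal, 7 can only go here (every other open cell in that diagonal sees a 7).
G9 = 9: row 9 has {1,2,3,4,5,6,8}; col 7 has {1,2,3,4,5,6,7,8}; box has {1,2,3,4,5,6,8} → only 9 remains.
J9 = 7: row 9 has {1,2,3,4,5,6,8,9}; col 9 has {1,2,3,4,5,6,8}; box has {1,2,3,4,5,6,8,9}; main diagonal has {1,2,3,4,5,8} → only 7 remains.
D4 = 6: row 4 has {1,2,3,4,5,8}; col 4 has {1,2,3,4,5,8,9}; box has {1,2,3,4,5,8}; main diagonal has {1,2,3,4,5,7,8} → only 6 remains.
F4 = 9: row 4 has {1,2,3,4,5,6,8}; col 6 has {1,2,3,4,5,7,8}; box has {1,2,3,4,5,6,8}; anti-diagonal has {1,2,3,4,5,7,8} → only 9 remains.
J5 = 9: row 5 has {1,2,3,4,5,6,8}; col 9 has {1,2,3,4,5,6,7,8}; box has {1,2,3,4,5,6,8} → only 9 remains.
D1 = 7: row 1 has {1,2,3,4,5,8}; col 4 has {1,2,3,4,5,6,8,9}; box has {1,2,3,4,5,8} → only 7 remains.
E1 = 9: row 1 has {1,2,3,4,5,7,8}; col 5 has {1,2,3,4,5,6,8}; box has {1,2,3,4,5,7,8} → only 9 remains.
B2 = 9: row 2 has {1,2,3,4,5,7,8}; col 2 has {1,2,3,4,5,7,8}; box has {1,2,3,4,5,7,8}; main diagonal has {1,2,3,4,5,6,7,8} → only 9 remains.
H2 = 6: row 2 has {1,2,3,4,5,7,8,9}; col 8 has {1,2,3,4,5,8}; box has {1,2,3,4,5,7,8}; anti-diagonal has {1,2,3,4,5,7,8,9} → only 6 remains.
F3 = 6: row 3 has {1,2,3,4,5,7,8}; col 6 has {1,2,3,4,5,7,8,9}; box has {1,2,3,4,5,7,8,9} → only 6 remains.
H3 = 9: row 3 has {1,2,3,4,5,6,7,8}; col 8 has {1,2,3,4,5,6,8}; box has {1,2,3,4,5,6,7,8} → only 9 remains.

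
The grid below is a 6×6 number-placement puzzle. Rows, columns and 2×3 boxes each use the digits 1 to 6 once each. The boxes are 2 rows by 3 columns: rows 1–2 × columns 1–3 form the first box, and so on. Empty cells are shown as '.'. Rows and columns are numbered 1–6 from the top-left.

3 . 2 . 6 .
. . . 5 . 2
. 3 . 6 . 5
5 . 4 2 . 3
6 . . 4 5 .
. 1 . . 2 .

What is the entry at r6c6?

6

r1c4 = 1: row 1 has {2,3,6}; col 4 has {2,4,5,6}; box has {2,5,6} → only 1 remains.
r1c6 = 4: row 1 has {1,2,3,6}; col 6 has {2,3,5}; box has {1,2,5,6} → only 4 remains.
r2c5 = 3: row 2 has {2,5}; col 5 has {2,5,6}; box has {1,2,4,5,6} → only 3 remains.
r3c3 = 1: row 3 has {3,5,6}; col 3 has {2,4}; box has {3,4,5} → only 1 remains.
r3c5 = 4: row 3 has {1,3,5,6}; col 5 has {2,3,5,6}; box has {2,3,5,6} → only 4 remains.
r4c2 = 6: row 4 has {2,3,4,5}; col 2 has {1,3}; box has {1,3,4,5} → only 6 remains.
r4c5 = 1: row 4 has {2,3,4,5,6}; col 5 has {2,3,4,5,6}; box has {2,3,4,5,6} → only 1 remains.
r5c2 = 2: row 5 has {4,5,6}; col 2 has {1,3,6}; box has {1,6} → only 2 remains.
r5c3 = 3: row 5 has {2,4,5,6}; col 3 has {1,2,4}; box has {1,2,6} → only 3 remains.
r5c6 = 1: row 5 has {2,3,4,5,6}; col 6 has {2,3,4,5}; box has {2,4,5} → only 1 remains.
r6c1 = 4: row 6 has {1,2}; col 1 has {3,5,6}; box has {1,2,3,6} → only 4 remains.
r6c3 = 5: row 6 has {1,2,4}; col 3 has {1,2,3,4}; box has {1,2,3,4,6} → only 5 remains.
r6c4 = 3: row 6 has {1,2,4,5}; col 4 has {1,2,4,5,6}; box has {1,2,4,5} → only 3 remains.
r6c6 = 6: row 6 has {1,2,3,4,5}; col 6 has {1,2,3,4,5}; box has {1,2,3,4,5} → only 6 remains.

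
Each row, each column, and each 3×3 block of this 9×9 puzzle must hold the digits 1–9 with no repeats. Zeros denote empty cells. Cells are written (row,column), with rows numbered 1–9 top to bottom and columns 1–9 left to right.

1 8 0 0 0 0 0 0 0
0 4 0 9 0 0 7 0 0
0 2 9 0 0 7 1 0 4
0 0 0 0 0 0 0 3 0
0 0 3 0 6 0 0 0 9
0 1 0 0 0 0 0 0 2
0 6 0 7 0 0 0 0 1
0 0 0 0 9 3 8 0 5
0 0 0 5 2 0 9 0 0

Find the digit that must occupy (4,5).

(8,2) = 7: row 8 has {3,5,8,9}; col 2 has {1,2,4,6,8}; box has {6} → only 7 remains.
(9,2) = 3: row 9 has {2,5,9}; col 2 has {1,2,4,6,7,8}; box has {6,7} → only 3 remains.
(5,2) = 5: row 5 has {3,6,9}; col 2 has {1,2,3,4,6,7,8}; box has {1,3} → only 5 remains.
(5,7) = 4: row 5 has {3,5,6,9}; col 7 has {1,7,8,9}; box has {2,3,9} → only 4 remains.
(4,2) = 9: row 4 has {3}; col 2 has {1,2,3,4,5,6,7,8}; box has {1,3,5} → only 9 remains.
(1,3) = 7: in row 1, 7 can only go here (every other open cell in that row sees a 7).
(1,8) = 9: in row 1, 9 can only go here (every other open cell in that row sees a 9).
(6,6) = 9: in row 6, 9 can only go here (every other open cell in that row sees a 9).
(7,7) = 3: in row 7, 3 can only go here (every other open cell in that row sees a 3).
(7,1) = 9: in row 7, 9 can only go here (every other open cell in that row sees a 9).
(7,3) = 5: in row 7, 5 can only go here (every other open cell in that row sees a 5).
(2,3) = 6: row 2 has {4,7,9}; col 3 has {3,5,7,9}; box has {1,2,4,7,8,9} → only 6 remains.
(7,8) = 2: in row 7, 2 can only go here (every other open cell in that row sees a 2).
(2,6) = 2: in row 2, 2 can only go here (every other open cell in that row sees a 2).
(1,7) = 2: in row 1, 2 can only go here (every other open cell in that row sees a 2).
(2,5) = 1: in row 2, 1 can only go here (every other open cell in that row sees a 1).
(5,8) = 1: in column 8, 1 can only go here (every other open cell in that column sees a 1).
(5,6) = 8: row 5 has {1,3,4,5,6,9}; col 6 has {2,3,7,9}; box has {6,9} → only 8 remains.
(7,6) = 4: row 7 has {1,2,3,5,6,7,9}; col 6 has {2,3,7,8,9}; box has {2,3,5,7,9} → only 4 remains.
(5,4) = 2: row 5 has {1,3,4,5,6,8,9}; col 4 has {5,7,9}; box has {6,8,9} → only 2 remains.
(7,5) = 8: row 7 has {1,2,3,4,5,6,7,9}; col 5 has {1,2,6,9}; box has {2,3,4,5,7,9} → only 8 remains.
(5,1) = 7: row 5 has {1,2,3,4,5,6,8,9}; col 1 has {1,9}; box has {1,3,5,9} → only 7 remains.
(3,4) = 8: in column 4, 8 can only go here (every other open cell in that column sees an 8).
(3,8) = 6: in row 3, 6 can only go here (every other open cell in that row sees a 6).
(1,9) = 3: row 1 has {1,2,7,8,9}; col 9 has {1,2,4,5,9}; box has {1,2,4,6,7,9} → only 3 remains.
(2,9) = 8: row 2 has {1,2,4,6,7,9}; col 9 has {1,2,3,4,5,9}; box has {1,2,3,4,6,7,9} → only 8 remains.
(8,8) = 4: row 8 has {3,5,7,8,9}; col 8 has {1,2,3,6,9}; box has {1,2,3,5,8,9} → only 4 remains.
(9,8) = 7: row 9 has {2,3,5,9}; col 8 has {1,2,3,4,6,9}; box has {1,2,3,4,5,8,9} → only 7 remains.
(9,9) = 6: row 9 has {2,3,5,7,9}; col 9 has {1,2,3,4,5,8,9}; box has {1,2,3,4,5,7,8,9} → only 6 remains.
(2,8) = 5: row 2 has {1,2,4,6,7,8,9}; col 8 has {1,2,3,4,6,7,9}; box has {1,2,3,4,6,7,8,9} → only 5 remains.
(4,9) = 7: row 4 has {3,9}; col 9 has {1,2,3,4,5,6,8,9}; box has {1,2,3,4,9} → only 7 remains.
(6,8) = 8: row 6 has {1,2,9}; col 8 has {1,2,3,4,5,6,7,9}; box has {1,2,3,4,7,9} → only 8 remains.
(8,1) = 2: row 8 has {3,4,5,7,8,9}; col 1 has {1,7,9}; box has {3,5,6,7,9} → only 2 remains.
(8,3) = 1: row 8 has {2,3,4,5,7,8,9}; col 3 has {3,5,6,7,9}; box has {2,3,5,6,7,9} → only 1 remains.
(8,4) = 6: row 8 has {1,2,3,4,5,7,8,9}; col 4 has {2,5,7,8,9}; box has {2,3,4,5,7,8,9} → only 6 remains.
(9,6) = 1: row 9 has {2,3,5,6,7,9}; col 6 has {2,3,4,7,8,9}; box has {2,3,4,5,6,7,8,9} → only 1 remains.
(1,4) = 4: row 1 has {1,2,3,7,8,9}; col 4 has {2,5,6,7,8,9}; box has {1,2,7,8,9} → only 4 remains.
(1,5) = 5: row 1 has {1,2,3,4,7,8,9}; col 5 has {1,2,6,8,9}; box has {1,2,4,7,8,9} → only 5 remains.
(1,6) = 6: row 1 has {1,2,3,4,5,7,8,9}; col 6 has {1,2,3,4,7,8,9}; box has {1,2,4,5,7,8,9} → only 6 remains.
(2,1) = 3: row 2 has {1,2,4,5,6,7,8,9}; col 1 has {1,2,7,9}; box has {1,2,4,6,7,8,9} → only 3 remains.
(3,1) = 5: row 3 has {1,2,4,6,7,8,9}; col 1 has {1,2,3,7,9}; box has {1,2,3,4,6,7,8,9} → only 5 remains.
(3,5) = 3: row 3 has {1,2,4,5,6,7,8,9}; col 5 has {1,2,5,6,8,9}; box has {1,2,4,5,6,7,8,9} → only 3 remains.
(4,4) = 1: row 4 has {3,7,9}; col 4 has {2,4,5,6,7,8,9}; box has {2,6,8,9} → only 1 remains.
(4,5) = 4: row 4 has {1,3,7,9}; col 5 has {1,2,3,5,6,8,9}; box has {1,2,6,8,9} → only 4 remains.

4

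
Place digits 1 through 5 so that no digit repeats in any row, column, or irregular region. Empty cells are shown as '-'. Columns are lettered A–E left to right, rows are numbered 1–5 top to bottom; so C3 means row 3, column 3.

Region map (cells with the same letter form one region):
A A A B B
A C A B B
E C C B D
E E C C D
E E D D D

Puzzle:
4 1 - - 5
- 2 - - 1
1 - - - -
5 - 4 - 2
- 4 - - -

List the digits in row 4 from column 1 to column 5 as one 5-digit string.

A2 = 3: row 2 has {1,2}; col 1 has {1,4,5}; region has {1,4} → only 3 remains.
C2 = 5: row 2 has {1,2,3}; col 3 has {4}; region has {1,3,4} → only 5 remains.
D2 = 4: row 2 has {1,2,3,5}; col 4 has {}; region has {1,5} → only 4 remains.
C3 = 3: row 3 has {1}; col 3 has {4,5}; region has {2,4} → only 3 remains.
D3 = 2: row 3 has {1,3}; col 4 has {4}; region has {1,4,5} → only 2 remains.
E3 = 4: row 3 has {1,2,3}; col 5 has {1,2,5}; region has {2} → only 4 remains.
B4 = 3: row 4 has {2,4,5}; col 2 has {1,2,4}; region has {1,4,5} → only 3 remains.
D4 = 1: row 4 has {2,3,4,5}; col 4 has {2,4}; region has {2,3,4} → only 1 remains.

53412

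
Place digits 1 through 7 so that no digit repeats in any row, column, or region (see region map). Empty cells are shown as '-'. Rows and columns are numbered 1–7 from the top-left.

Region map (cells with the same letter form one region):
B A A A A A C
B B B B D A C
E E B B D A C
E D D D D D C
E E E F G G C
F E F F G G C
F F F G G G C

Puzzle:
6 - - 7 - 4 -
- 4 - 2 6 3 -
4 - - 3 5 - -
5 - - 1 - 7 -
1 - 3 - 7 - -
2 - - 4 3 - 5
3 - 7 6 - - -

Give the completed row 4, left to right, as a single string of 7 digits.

r2c1 = 7 (sole candidate).
r2c7 = 1 (sole candidate).
r3c3 = 1 (sole candidate).
r5c4 = 5 (sole candidate).
r5c6 = 2 (sole candidate).
r6c3 = 6 (sole candidate).
r6c6 = 1 (sole candidate).
r7c2 = 1 (sole candidate).
r7c5 = 4 (sole candidate).
r7c6 = 5 (sole candidate).
r7c7 = 2 (sole candidate).
r1c7 = 3 (sole candidate).
r2c3 = 5 (sole candidate).
r3c6 = 6 (sole candidate).
r3c7 = 7 (sole candidate).
r4c5 = 2: row 4 has {1,5,7}; col 5 has {3,4,5,6,7}; region has {1,5,6,7} → only 2 remains.
r5c2 = 6 (sole candidate).
r5c7 = 4 (sole candidate).
r6c2 = 7 (sole candidate).
r1c3 = 2 (sole candidate).
r1c5 = 1 (sole candidate).
r3c2 = 2 (sole candidate).
r4c2 = 3: row 4 has {1,2,5,7}; col 2 has {1,2,4,6,7}; region has {1,2,5,6,7} → only 3 remains.
r4c3 = 4: row 4 has {1,2,3,5,7}; col 3 has {1,2,3,5,6,7}; region has {1,2,3,5,6,7} → only 4 remains.
r4c7 = 6: row 4 has {1,2,3,4,5,7}; col 7 has {1,2,3,4,5,7}; region has {1,2,3,4,5,7} → only 6 remains.

5341276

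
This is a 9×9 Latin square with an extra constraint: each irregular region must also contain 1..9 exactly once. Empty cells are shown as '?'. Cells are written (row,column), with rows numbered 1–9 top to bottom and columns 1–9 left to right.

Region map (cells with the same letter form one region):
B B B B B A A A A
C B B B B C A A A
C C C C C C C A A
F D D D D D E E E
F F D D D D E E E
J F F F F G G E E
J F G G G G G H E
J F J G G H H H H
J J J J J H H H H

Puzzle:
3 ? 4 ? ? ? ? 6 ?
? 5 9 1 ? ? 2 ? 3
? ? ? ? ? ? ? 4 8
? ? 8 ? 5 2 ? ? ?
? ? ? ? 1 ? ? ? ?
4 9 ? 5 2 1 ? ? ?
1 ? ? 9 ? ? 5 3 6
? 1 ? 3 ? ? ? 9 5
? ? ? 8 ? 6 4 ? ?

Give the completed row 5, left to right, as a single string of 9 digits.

(2,8) = 7 (sole candidate).
(4,8) = 1 (sole candidate).
(6,8) = 8 (sole candidate).
(6,9) = 7 (sole candidate).
(9,8) = 2 (sole candidate).
(9,9) = 1 (sole candidate).
(1,9) = 9 (sole candidate).
(4,9) = 4 (sole candidate).
(5,8) = 5: row 5 has {1}; col 8 has {1,2,3,4,6,7,8,9}; region has {1,4,6,7,8} → only 5 remains.
(5,9) = 2: row 5 has {1,5}; col 9 has {1,3,4,5,6,7,8,9}; region has {1,4,5,6,7,8} → only 2 remains.
(6,7) = 6 (sole candidate).
(1,6) = 5 (sole candidate).
(1,7) = 1 (sole candidate).
(6,3) = 3 (sole candidate).
(2,6) = 4 (hidden single in row 2).
(3,3) = 1 (hidden single in row 3).
(3,1) = 5 (hidden single in row 3).
(4,7) = 9 (hidden single in row 4).
(5,7) = 3: row 5 has {1,2,5}; col 7 has {1,2,4,5,6,9}; region has {1,2,4,5,6,7,8,9} → only 3 remains.
(3,7) = 7 (sole candidate).
(8,7) = 8 (sole candidate).
(8,6) = 7 (sole candidate).
(5,6) = 9: row 5 has {1,2,3,5}; col 6 has {1,2,4,5,6,7}; region has {1,2,5,8} → only 9 remains.
(7,6) = 8 (sole candidate).
(8,5) = 4 (sole candidate).
(3,6) = 3 (sole candidate).
(7,5) = 7 (sole candidate).
(1,5) = 8 (sole candidate).
(2,5) = 6 (sole candidate).
(3,5) = 9 (sole candidate).
(7,2) = 4 (sole candidate).
(7,3) = 2 (sole candidate).
(8,3) = 6 (sole candidate).
(9,5) = 3 (sole candidate).
(2,1) = 8 (sole candidate).
(5,3) = 7: row 5 has {1,2,3,5,9}; col 3 has {1,2,3,4,6,8,9}; region has {1,2,5,8,9} → only 7 remains.
(8,1) = 2 (sole candidate).
(9,2) = 7 (sole candidate).
(9,3) = 5 (sole candidate).
(1,2) = 2 (sole candidate).
(1,4) = 7 (sole candidate).
(3,2) = 6 (sole candidate).
(3,4) = 2 (sole candidate).
(4,2) = 3 (sole candidate).
(4,4) = 6 (sole candidate).
(5,1) = 6: row 5 has {1,2,3,5,7,9}; col 1 has {1,2,3,4,5,8}; region has {1,2,3,4,5,9} → only 6 remains.
(5,2) = 8: row 5 has {1,2,3,5,6,7,9}; col 2 has {1,2,3,4,5,6,7,9}; region has {1,2,3,4,5,6,9} → only 8 remains.
(5,4) = 4: row 5 has {1,2,3,5,6,7,8,9}; col 4 has {1,2,3,5,6,7,8,9}; region has {1,2,3,5,6,7,8,9} → only 4 remains.

687419352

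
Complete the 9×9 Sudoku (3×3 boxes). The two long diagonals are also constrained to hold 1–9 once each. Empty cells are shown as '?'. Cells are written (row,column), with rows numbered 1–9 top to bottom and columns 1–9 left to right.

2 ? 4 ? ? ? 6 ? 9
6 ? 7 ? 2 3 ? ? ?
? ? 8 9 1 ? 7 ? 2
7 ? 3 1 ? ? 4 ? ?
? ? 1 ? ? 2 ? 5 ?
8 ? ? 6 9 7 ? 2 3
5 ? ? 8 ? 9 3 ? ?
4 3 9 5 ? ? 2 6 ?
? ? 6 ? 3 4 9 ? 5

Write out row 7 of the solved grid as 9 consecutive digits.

572869314

(1,4) = 7 (sole candidate).
(2,2) = 9 (sole candidate).
(2,4) = 4 (sole candidate).
(3,1) = 3 (sole candidate).
(3,2) = 5 (sole candidate).
(3,6) = 6 (sole candidate).
(3,8) = 4 (sole candidate).
(5,1) = 9 (sole candidate).
(5,4) = 3 (sole candidate).
(5,5) = 4 (sole candidate).
(5,7) = 8 (sole candidate).
(6,2) = 4 (sole candidate).
(6,3) = 5 (sole candidate).
(6,7) = 1 (sole candidate).
(7,3) = 2: row 7 has {3,5,8,9}; col 3 has {1,3,4,5,6,7,8,9}; box has {3,4,5,6,9}; anti-diagonal has {3,4,6,7,9} → only 2 remains.
(8,5) = 7 (sole candidate).
(8,6) = 1 (sole candidate).
(8,9) = 8 (sole candidate).
(9,1) = 1 (sole candidate).
(9,4) = 2 (sole candidate).
(9,8) = 7 (sole candidate).
(1,2) = 1 (sole candidate).
(2,7) = 5 (sole candidate).
(2,8) = 8 (sole candidate).
(2,9) = 1 (sole candidate).
(4,6) = 5 (sole candidate).
(4,8) = 9 (sole candidate).
(4,9) = 6 (sole candidate).
(5,2) = 6 (sole candidate).
(5,9) = 7 (sole candidate).
(7,2) = 7: row 7 has {2,3,5,8,9}; col 2 has {1,3,4,5,6,9}; box has {1,2,3,4,5,6,9} → only 7 remains.
(7,5) = 6: row 7 has {2,3,5,7,8,9}; col 5 has {1,2,3,4,7,9}; box has {1,2,3,4,5,7,8,9} → only 6 remains.
(7,8) = 1: row 7 has {2,3,5,6,7,8,9}; col 8 has {2,4,5,6,7,8,9}; box has {2,3,5,6,7,8,9} → only 1 remains.
(7,9) = 4: row 7 has {1,2,3,5,6,7,8,9}; col 9 has {1,2,3,5,6,7,8,9}; box has {1,2,3,5,6,7,8,9} → only 4 remains.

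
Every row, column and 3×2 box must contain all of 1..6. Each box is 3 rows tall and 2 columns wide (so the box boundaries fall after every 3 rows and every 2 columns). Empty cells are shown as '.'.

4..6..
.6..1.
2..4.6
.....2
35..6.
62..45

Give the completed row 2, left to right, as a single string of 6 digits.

R1C6 = 3: row 1 has {4,6}; col 6 has {2,5,6}; box has {1,6} → only 3 remains.
R2C1 = 5: row 2 has {1,6}; col 1 has {2,3,4,6}; box has {2,4,6} → only 5 remains.
R2C6 = 4: row 2 has {1,5,6}; col 6 has {2,3,5,6}; box has {1,3,6} → only 4 remains.
R3C5 = 5: row 3 has {2,4,6}; col 5 has {1,4,6}; box has {1,3,4,6} → only 5 remains.
R4C1 = 1: row 4 has {2}; col 1 has {2,3,4,5,6}; box has {2,3,5,6} → only 1 remains.
R4C2 = 4: row 4 has {1,2}; col 2 has {2,5,6}; box has {1,2,3,5,6} → only 4 remains.
R4C5 = 3: row 4 has {1,2,4}; col 5 has {1,4,5,6}; box has {2,4,5,6} → only 3 remains.
R5C6 = 1: row 5 has {3,5,6}; col 6 has {2,3,4,5,6}; box has {2,3,4,5,6} → only 1 remains.
R1C2 = 1: row 1 has {3,4,6}; col 2 has {2,4,5,6}; box has {2,4,5,6} → only 1 remains.
R1C5 = 2: row 1 has {1,3,4,6}; col 5 has {1,3,4,5,6}; box has {1,3,4,5,6} → only 2 remains.
R3C2 = 3: row 3 has {2,4,5,6}; col 2 has {1,2,4,5,6}; box has {1,2,4,5,6} → only 3 remains.
R3C3 = 1: row 3 has {2,3,4,5,6}; col 3 has {}; box has {4,6} → only 1 remains.
R4C4 = 5: row 4 has {1,2,3,4}; col 4 has {4,6}; box has {} → only 5 remains.
R5C4 = 2: row 5 has {1,3,5,6}; col 4 has {4,5,6}; box has {5} → only 2 remains.
R6C3 = 3: row 6 has {2,4,5,6}; col 3 has {1}; box has {2,5} → only 3 remains.
R6C4 = 1: row 6 has {2,3,4,5,6}; col 4 has {2,4,5,6}; box has {2,3,5} → only 1 remains.
R1C3 = 5: row 1 has {1,2,3,4,6}; col 3 has {1,3}; box has {1,4,6} → only 5 remains.
R2C3 = 2: row 2 has {1,4,5,6}; col 3 has {1,3,5}; box has {1,4,5,6} → only 2 remains.
R2C4 = 3: row 2 has {1,2,4,5,6}; col 4 has {1,2,4,5,6}; box has {1,2,4,5,6} → only 3 remains.

562314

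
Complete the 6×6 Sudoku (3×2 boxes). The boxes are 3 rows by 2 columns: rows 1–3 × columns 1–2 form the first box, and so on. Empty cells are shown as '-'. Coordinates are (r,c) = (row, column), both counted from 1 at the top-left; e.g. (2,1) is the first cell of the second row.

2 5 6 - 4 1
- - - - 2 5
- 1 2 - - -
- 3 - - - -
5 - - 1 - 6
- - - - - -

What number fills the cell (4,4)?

(1,4) = 3: row 1 has {1,2,4,5,6}; col 4 has {1}; box has {2,6} → only 3 remains.
(2,4) = 4: row 2 has {2,5}; col 4 has {1,3}; box has {2,3,6} → only 4 remains.
(3,4) = 5: row 3 has {1,2}; col 4 has {1,3,4}; box has {2,3,4,6} → only 5 remains.
(3,6) = 3: row 3 has {1,2,5}; col 6 has {1,5,6}; box has {1,2,4,5} → only 3 remains.
(5,5) = 3: row 5 has {1,5,6}; col 5 has {2,4}; box has {6} → only 3 remains.
(2,2) = 6: row 2 has {2,4,5}; col 2 has {1,3,5}; box has {1,2,5} → only 6 remains.
(2,3) = 1: row 2 has {2,4,5,6}; col 3 has {2,6}; box has {2,3,4,5,6} → only 1 remains.
(3,1) = 4: row 3 has {1,2,3,5}; col 1 has {2,5}; box has {1,2,5,6} → only 4 remains.
(3,5) = 6: row 3 has {1,2,3,4,5}; col 5 has {2,3,4}; box has {1,2,3,4,5} → only 6 remains.
(5,3) = 4: row 5 has {1,3,5,6}; col 3 has {1,2,6}; box has {1} → only 4 remains.
(2,1) = 3: row 2 has {1,2,4,5,6}; col 1 has {2,4,5}; box has {1,2,4,5,6} → only 3 remains.
(4,3) = 5: row 4 has {3}; col 3 has {1,2,4,6}; box has {1,4} → only 5 remains.
(4,5) = 1: row 4 has {3,5}; col 5 has {2,3,4,6}; box has {3,6} → only 1 remains.
(5,2) = 2: row 5 has {1,3,4,5,6}; col 2 has {1,3,5,6}; box has {3,5} → only 2 remains.
(6,2) = 4: row 6 has {}; col 2 has {1,2,3,5,6}; box has {2,3,5} → only 4 remains.
(6,3) = 3: row 6 has {4}; col 3 has {1,2,4,5,6}; box has {1,4,5} → only 3 remains.
(6,5) = 5: row 6 has {3,4}; col 5 has {1,2,3,4,6}; box has {1,3,6} → only 5 remains.
(6,6) = 2: row 6 has {3,4,5}; col 6 has {1,3,5,6}; box has {1,3,5,6} → only 2 remains.
(4,1) = 6: row 4 has {1,3,5}; col 1 has {2,3,4,5}; box has {2,3,4,5} → only 6 remains.
(4,4) = 2: row 4 has {1,3,5,6}; col 4 has {1,3,4,5}; box has {1,3,4,5} → only 2 remains.

2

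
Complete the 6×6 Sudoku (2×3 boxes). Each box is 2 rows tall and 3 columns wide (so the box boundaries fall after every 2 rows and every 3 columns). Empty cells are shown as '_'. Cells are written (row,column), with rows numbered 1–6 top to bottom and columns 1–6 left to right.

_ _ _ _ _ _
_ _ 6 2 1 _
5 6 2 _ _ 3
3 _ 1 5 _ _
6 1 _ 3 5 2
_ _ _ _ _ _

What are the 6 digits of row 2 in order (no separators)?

(2,1) = 4: row 2 has {1,2,6}; col 1 has {3,5,6}; box has {6} → only 4 remains.
(2,6) = 5: row 2 has {1,2,4,6}; col 6 has {2,3}; box has {1,2} → only 5 remains.
(3,5) = 4: row 3 has {2,3,5,6}; col 5 has {1,5}; box has {3,5} → only 4 remains.
(4,2) = 4: row 4 has {1,3,5}; col 2 has {1,6}; box has {1,2,3,5,6} → only 4 remains.
(4,6) = 6: row 4 has {1,3,4,5}; col 6 has {2,3,5}; box has {3,4,5} → only 6 remains.
(5,3) = 4: row 5 has {1,2,3,5,6}; col 3 has {1,2,6}; box has {1,6} → only 4 remains.
(6,1) = 2: row 6 has {}; col 1 has {3,4,5,6}; box has {1,4,6} → only 2 remains.
(6,5) = 6: row 6 has {2}; col 5 has {1,4,5}; box has {2,3,5} → only 6 remains.
(1,1) = 1: row 1 has {}; col 1 has {2,3,4,5,6}; box has {4,6} → only 1 remains.
(1,5) = 3: row 1 has {1}; col 5 has {1,4,5,6}; box has {1,2,5} → only 3 remains.
(1,6) = 4: row 1 has {1,3}; col 6 has {2,3,5,6}; box has {1,2,3,5} → only 4 remains.
(2,2) = 3: row 2 has {1,2,4,5,6}; col 2 has {1,4,6}; box has {1,4,6} → only 3 remains.

436215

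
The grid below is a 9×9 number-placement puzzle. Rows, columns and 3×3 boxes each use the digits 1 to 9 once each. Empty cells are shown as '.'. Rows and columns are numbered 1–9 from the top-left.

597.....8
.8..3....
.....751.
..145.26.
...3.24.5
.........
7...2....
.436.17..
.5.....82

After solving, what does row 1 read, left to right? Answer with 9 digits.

597164328

r8c9 = 9: row 8 has {1,3,4,6,7}; col 9 has {2,5,8}; box has {2,7,8} → only 9 remains.
r8c5 = 8: row 8 has {1,3,4,6,7,9}; col 5 has {2,3,5}; box has {1,2,6} → only 8 remains.
r8c8 = 5: row 8 has {1,3,4,6,7,8,9}; col 8 has {1,6,8}; box has {2,7,8,9} → only 5 remains.
r8c1 = 2: row 8 has {1,3,4,5,6,7,8,9}; col 1 has {5,7}; box has {3,4,5,7} → only 2 remains.
r3c4 = 8: in row 3, 8 can only go here (every other open cell in that row sees an 8).
r3c5 = 9: in row 3, 9 can only go here (every other open cell in that row sees a 9).
r5c5 = 1: in row 5, 1 can only go here (every other open cell in that row sees a 1).
r1c4 = 1: in row 1, 1 can only go here (every other open cell in that row sees a 1).
r1c8 = 2: in row 1, 2 can only go here (every other open cell in that row sees a 2).
r1c7 = 3: in row 1, 3 can only go here (every other open cell in that row sees a 3).
r2c1 = 1: in row 2, 1 can only go here (every other open cell in that row sees a 1).
r6c3 = 5: in row 6, 5 can only go here (every other open cell in that row sees a 5).
r6c2 = 2: in row 6, 2 can only go here (every other open cell in that row sees a 2).
r6c1 = 4: in row 6, 4 can only go here (every other open cell in that row sees a 4).
r3c3 = 2: in row 3, 2 can only go here (every other open cell in that row sees a 2).
r2c4 = 2: in row 2, 2 can only go here (every other open cell in that row sees a 2).
r2c6 = 5: in row 2, 5 can only go here (every other open cell in that row sees a 5).
r3c9 = 4: in row 3, 4 can only go here (every other open cell in that row sees a 4).
r2c3 = 4: in row 2, 4 can only go here (every other open cell in that row sees a 4).
r7c4 = 5: in row 7, 5 can only go here (every other open cell in that row sees a 5).
r7c3 = 8: in row 7, 8 can only go here (every other open cell in that row sees an 8).
r5c1 = 8: in row 5, 8 can only go here (every other open cell in that row sees an 8).
r4c6 = 8: in row 4, 8 can only go here (every other open cell in that row sees an 8).
r4c1 = 9: in row 4, 9 can only go here (every other open cell in that row sees a 9).
r5c3 = 6: row 5 has {1,2,3,4,5,8}; col 3 has {1,2,3,4,5,7,8}; box has {1,2,4,5,8,9} → only 6 remains.
r9c1 = 6: row 9 has {2,5,8}; col 1 has {1,2,4,5,7,8,9}; box has {2,3,4,5,7,8} → only 6 remains.
r9c3 = 9: row 9 has {2,5,6,8}; col 3 has {1,2,3,4,5,6,7,8}; box has {2,3,4,5,6,7,8} → only 9 remains.
r9c4 = 7: row 9 has {2,5,6,8,9}; col 4 has {1,2,3,4,5,6,8}; box has {1,2,5,6,8} → only 7 remains.
r9c5 = 4: row 9 has {2,5,6,7,8,9}; col 5 has {1,2,3,5,8,9}; box has {1,2,5,6,7,8} → only 4 remains.
r9c6 = 3: row 9 has {2,4,5,6,7,8,9}; col 6 has {1,2,5,7,8}; box has {1,2,4,5,6,7,8} → only 3 remains.
r9c7 = 1: row 9 has {2,3,4,5,6,7,8,9}; col 7 has {2,3,4,5,7}; box has {2,5,7,8,9} → only 1 remains.
r1c5 = 6: row 1 has {1,2,3,5,7,8,9}; col 5 has {1,2,3,4,5,8,9}; box has {1,2,3,5,7,8,9} → only 6 remains.
r1c6 = 4: row 1 has {1,2,3,5,6,7,8,9}; col 6 has {1,2,3,5,7,8}; box has {1,2,3,5,6,7,8,9} → only 4 remains.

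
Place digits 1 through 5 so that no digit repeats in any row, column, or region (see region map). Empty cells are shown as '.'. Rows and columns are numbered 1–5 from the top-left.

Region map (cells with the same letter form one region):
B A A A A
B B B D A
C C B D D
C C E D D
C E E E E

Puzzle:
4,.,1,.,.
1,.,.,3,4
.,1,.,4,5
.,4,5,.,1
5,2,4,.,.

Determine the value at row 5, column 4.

row 2, column 2 = 5 (sole candidate).
row 2, column 3 = 2 (sole candidate).
row 3, column 3 = 3 (sole candidate).
row 4, column 4 = 2 (sole candidate).
row 5, column 4 = 1: row 5 has {2,4,5}; col 4 has {2,3,4}; region has {2,4,5} → only 1 remains.

1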